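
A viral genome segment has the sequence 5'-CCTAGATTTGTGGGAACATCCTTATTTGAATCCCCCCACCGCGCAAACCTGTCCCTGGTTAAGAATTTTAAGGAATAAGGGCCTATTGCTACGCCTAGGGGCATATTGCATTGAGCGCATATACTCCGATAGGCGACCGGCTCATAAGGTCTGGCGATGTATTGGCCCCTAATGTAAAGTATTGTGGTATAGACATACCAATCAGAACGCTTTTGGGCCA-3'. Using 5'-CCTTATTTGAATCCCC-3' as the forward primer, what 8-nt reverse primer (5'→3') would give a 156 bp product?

5'-ACATTAGG-3'

The forward primer binds at positions 20–35, so a 156 bp product ends at position 20 + 156 − 1 = 175.
The reverse primer anneals to the top strand over positions 168–175, i.e. to CCTAATGT.
Its sequence written 5'→3' is the reverse complement: ACATTAGG.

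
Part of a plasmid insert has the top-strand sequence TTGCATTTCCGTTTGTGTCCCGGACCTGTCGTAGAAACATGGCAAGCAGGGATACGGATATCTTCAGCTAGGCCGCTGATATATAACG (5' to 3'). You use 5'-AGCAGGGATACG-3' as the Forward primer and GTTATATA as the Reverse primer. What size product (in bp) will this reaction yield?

43 bp

Forward primer AGCAGGGATACG is found on the top strand at positions 45–56.
Taking the reverse complement of GTTATATA gives TATATAAC, found at positions 80–87 on the template; the primer anneals here to the top strand with its 3' end pointing upstream.
Product length = (reverse-primer end) − (forward-primer start) + 1 = 87 − 45 + 1 = 43 bp.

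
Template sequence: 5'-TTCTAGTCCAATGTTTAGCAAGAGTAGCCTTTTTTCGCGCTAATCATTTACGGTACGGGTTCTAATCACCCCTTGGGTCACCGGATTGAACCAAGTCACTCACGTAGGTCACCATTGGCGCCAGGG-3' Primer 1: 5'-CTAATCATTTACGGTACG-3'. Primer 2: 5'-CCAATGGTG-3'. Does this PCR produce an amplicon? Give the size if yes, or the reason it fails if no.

Yes — a 79 bp product.

Primer 1 (CTAATCATTTACGGTACG) matches the top strand at positions 40–57; it acts as a forward primer.
Primer 2's reverse complement is CACCATTGG, matching the top strand at positions 110–118; it acts as a reverse primer.
The 3' ends face each other across positions 40–118, giving a 79 bp product.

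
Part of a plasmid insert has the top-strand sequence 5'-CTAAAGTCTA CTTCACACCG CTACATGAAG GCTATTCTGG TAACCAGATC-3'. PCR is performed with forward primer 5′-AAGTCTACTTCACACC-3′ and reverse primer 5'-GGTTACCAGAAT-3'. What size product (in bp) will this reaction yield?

42 bp

The forward primer matches the template at positions 4–19.
Taking the reverse complement of GGTTACCAGAAT gives ATTCTGGTAACC, found at positions 34–45 on the template; the primer anneals here to the top strand with its 3' end pointing upstream.
The product runs from position 4 to position 45, so its length is 45 − 4 + 1 = 42 bp.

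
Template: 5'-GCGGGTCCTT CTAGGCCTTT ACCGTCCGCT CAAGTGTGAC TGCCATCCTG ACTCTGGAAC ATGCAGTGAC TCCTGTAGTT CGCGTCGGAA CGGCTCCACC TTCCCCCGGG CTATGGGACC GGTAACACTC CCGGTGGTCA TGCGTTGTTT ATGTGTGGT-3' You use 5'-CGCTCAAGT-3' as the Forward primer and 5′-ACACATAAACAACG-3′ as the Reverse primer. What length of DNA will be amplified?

130 bp

The forward primer matches the template at positions 27–35.
Taking the reverse complement of ACACATAAACAACG gives CGTTGTTTATGTGT, found at positions 143–156 on the template; the primer anneals here to the top strand with its 3' end pointing upstream.
The product runs from position 27 to position 156, so its length is 156 − 27 + 1 = 130 bp.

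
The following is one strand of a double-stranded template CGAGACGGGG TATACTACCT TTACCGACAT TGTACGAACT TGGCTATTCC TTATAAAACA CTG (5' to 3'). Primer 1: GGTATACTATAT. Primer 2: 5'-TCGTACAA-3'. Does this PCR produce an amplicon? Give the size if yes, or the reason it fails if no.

Primer 1 (GGTATACTATAT) does not match the top strand, and its reverse complement ATATAGTATACC does not match either.
With no annealing site for primer 1, no amplification occurs.

No product — primer 1 has no binding site in the template.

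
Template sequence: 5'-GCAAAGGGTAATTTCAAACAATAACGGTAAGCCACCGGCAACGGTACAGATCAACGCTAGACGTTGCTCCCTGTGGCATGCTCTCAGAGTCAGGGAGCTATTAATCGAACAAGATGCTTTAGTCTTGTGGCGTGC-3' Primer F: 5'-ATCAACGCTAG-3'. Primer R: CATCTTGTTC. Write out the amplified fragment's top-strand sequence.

Forward primer ATCAACGCTAG is found on the top strand at positions 50–60.
The reverse primer's reverse complement is GAACAAGATG, which matches the template at positions 107–116.
The product is the template from position 50 through 116 (67 bp).

5'-ATCAACGCTAGACGTTGCTCCCTGTGGCATGCTCTCAGAGTCAGGGAGCTATTAATCGAACAAGATG-3'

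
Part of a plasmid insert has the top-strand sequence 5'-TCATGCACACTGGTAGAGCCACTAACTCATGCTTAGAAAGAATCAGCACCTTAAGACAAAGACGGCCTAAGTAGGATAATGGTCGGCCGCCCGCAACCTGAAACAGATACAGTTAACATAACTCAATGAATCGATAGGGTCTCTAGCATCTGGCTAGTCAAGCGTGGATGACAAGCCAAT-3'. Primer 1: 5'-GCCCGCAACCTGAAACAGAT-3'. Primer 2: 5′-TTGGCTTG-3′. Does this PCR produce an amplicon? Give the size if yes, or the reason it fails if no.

Yes — a 91 bp product.

Primer 1 (GCCCGCAACCTGAAACAGAT) matches the top strand at positions 89–108; it acts as a forward primer.
Primer 2's reverse complement is CAAGCCAA, matching the top strand at positions 172–179; it acts as a reverse primer.
The 3' ends face each other across positions 89–179, giving a 91 bp product.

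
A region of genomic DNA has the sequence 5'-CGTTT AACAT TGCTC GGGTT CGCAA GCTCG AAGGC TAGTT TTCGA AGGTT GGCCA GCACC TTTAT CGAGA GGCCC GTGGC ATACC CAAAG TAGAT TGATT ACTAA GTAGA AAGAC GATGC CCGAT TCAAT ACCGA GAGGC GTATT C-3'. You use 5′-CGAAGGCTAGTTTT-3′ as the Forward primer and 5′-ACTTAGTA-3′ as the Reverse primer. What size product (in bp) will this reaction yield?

Scanning the template, CGAAGGCTAGTTTT occurs at positions 29–42; this primer anneals to the bottom strand there with its 3' end pointing downstream.
Taking the reverse complement of ACTTAGTA gives TACTAAGT, found at positions 100–107 on the template; the primer anneals here to the top strand with its 3' end pointing upstream.
The product runs from position 29 to position 107, so its length is 107 − 29 + 1 = 79 bp.

79 bp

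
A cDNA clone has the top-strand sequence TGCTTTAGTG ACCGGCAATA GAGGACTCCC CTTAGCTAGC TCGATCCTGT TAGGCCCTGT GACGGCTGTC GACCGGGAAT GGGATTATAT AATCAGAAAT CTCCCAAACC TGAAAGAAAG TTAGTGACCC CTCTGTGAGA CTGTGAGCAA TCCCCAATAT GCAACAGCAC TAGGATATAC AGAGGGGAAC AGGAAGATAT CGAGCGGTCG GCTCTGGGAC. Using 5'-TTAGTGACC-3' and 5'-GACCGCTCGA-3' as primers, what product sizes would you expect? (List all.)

205 bp, 89 bp

The forward primer TTAGTGACC matches the top strand at positions 5–13, 121–129.
The reverse primer's reverse complement is TCGAGCGGTC, matching at positions 200–209.
Each forward site pairs with the reverse site to give a product ending at position 209: sizes 205, 89 bp.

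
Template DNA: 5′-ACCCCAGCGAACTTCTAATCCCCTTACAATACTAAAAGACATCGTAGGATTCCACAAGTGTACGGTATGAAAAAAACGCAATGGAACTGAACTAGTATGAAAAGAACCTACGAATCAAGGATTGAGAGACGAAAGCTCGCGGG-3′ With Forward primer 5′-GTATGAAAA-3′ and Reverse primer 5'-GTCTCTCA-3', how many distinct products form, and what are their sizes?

The forward primer GTATGAAAA matches the top strand at positions 65–73, 95–103.
The reverse primer's reverse complement is TGAGAGAC, matching at positions 123–130.
Each forward site pairs with the reverse site to give a product ending at position 130: sizes 66, 36 bp.

Two products: 66 bp, 36 bp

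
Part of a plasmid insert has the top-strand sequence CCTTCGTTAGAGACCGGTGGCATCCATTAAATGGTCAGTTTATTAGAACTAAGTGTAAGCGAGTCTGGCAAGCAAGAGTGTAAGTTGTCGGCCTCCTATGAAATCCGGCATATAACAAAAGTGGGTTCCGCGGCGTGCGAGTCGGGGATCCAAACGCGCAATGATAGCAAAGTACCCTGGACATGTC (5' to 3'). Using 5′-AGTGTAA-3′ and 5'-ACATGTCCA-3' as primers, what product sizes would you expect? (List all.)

135 bp, 110 bp

The forward primer AGTGTAA matches the top strand at positions 52–58, 77–83.
The reverse primer's reverse complement is TGGACATGT, matching at positions 178–186.
Each forward site pairs with the reverse site to give a product ending at position 186: sizes 135, 110 bp.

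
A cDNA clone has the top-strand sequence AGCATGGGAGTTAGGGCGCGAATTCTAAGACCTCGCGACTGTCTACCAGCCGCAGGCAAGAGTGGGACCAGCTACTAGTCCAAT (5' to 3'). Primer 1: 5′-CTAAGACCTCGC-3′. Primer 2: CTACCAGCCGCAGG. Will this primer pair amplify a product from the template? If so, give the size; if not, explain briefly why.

No product — both primers anneal to the same strand and extend in the same direction.

Primer 1 (CTAAGACCTCGC) matches the top strand at positions 25–36 (3' end points downstream).
Primer 2 (CTACCAGCCGCAGG) also matches the top strand directly, at positions 43–56 — its reverse complement CCTGCGGCTGGTAG is not present.
Both primers anneal to the bottom strand with 3' ends pointing the same way, so neither can prime synthesis back toward the other.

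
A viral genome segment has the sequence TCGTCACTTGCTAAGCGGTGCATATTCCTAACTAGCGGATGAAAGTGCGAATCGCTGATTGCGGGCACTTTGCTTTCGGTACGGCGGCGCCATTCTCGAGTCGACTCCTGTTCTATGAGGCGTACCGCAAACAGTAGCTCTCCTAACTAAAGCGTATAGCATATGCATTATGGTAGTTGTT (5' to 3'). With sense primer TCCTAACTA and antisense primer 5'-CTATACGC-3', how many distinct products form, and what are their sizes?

Two products: 134 bp, 19 bp

The forward primer TCCTAACTA matches the top strand at positions 26–34, 141–149.
The reverse primer's reverse complement is GCGTATAG, matching at positions 152–159.
Each forward site pairs with the reverse site to give a product ending at position 159: sizes 134, 19 bp.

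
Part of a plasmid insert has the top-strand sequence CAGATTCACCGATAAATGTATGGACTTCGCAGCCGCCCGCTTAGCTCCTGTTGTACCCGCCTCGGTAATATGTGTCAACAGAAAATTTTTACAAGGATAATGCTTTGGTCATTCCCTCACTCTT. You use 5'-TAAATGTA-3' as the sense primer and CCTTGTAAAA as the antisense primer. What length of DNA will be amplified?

Forward primer TAAATGTA is found on the top strand at positions 13–20.
The reverse primer's reverse complement is TTTTACAAGG, which matches the template at positions 87–96.
Product length = (reverse-primer end) − (forward-primer start) + 1 = 96 − 13 + 1 = 84 bp.

84 bp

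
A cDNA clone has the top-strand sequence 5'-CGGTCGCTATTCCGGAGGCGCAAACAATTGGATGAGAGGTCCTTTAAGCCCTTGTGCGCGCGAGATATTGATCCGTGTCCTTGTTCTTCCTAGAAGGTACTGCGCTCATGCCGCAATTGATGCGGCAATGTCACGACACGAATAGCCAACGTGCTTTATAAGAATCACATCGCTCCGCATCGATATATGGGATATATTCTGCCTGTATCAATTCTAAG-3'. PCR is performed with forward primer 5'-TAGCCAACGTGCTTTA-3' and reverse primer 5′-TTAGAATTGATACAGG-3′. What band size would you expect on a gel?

Scanning the template, TAGCCAACGTGCTTTA occurs at positions 143–158; this primer anneals to the bottom strand there with its 3' end pointing downstream.
Taking the reverse complement of TTAGAATTGATACAGG gives CCTGTATCAATTCTAA, found at positions 202–217 on the template; the primer anneals here to the top strand with its 3' end pointing upstream.
The product runs from position 143 to position 217, so its length is 217 − 143 + 1 = 75 bp.

75 bp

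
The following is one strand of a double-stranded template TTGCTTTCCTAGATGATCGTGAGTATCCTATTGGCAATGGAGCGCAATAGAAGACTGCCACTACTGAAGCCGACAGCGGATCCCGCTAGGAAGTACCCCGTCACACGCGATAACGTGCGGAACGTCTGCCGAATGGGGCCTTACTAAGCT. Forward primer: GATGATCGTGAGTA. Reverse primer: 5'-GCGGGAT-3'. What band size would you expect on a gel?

The forward primer matches the template at positions 12–25.
Taking the reverse complement of GCGGGAT gives ATCCCGC, found at positions 80–86 on the template; the primer anneals here to the top strand with its 3' end pointing upstream.
Amplicon spans positions 12–86: 75 bp.

75 bp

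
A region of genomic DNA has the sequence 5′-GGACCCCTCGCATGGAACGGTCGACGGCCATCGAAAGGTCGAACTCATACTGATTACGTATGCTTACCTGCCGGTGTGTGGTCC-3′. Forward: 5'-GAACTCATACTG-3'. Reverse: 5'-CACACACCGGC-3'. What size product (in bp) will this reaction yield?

40 bp

Forward primer GAACTCATACTG is found on the top strand at positions 41–52.
Reverse complement of the reverse primer: GCCGGTGTGTG. This occurs on the top strand at positions 70–80.
Amplicon spans positions 41–80: 40 bp.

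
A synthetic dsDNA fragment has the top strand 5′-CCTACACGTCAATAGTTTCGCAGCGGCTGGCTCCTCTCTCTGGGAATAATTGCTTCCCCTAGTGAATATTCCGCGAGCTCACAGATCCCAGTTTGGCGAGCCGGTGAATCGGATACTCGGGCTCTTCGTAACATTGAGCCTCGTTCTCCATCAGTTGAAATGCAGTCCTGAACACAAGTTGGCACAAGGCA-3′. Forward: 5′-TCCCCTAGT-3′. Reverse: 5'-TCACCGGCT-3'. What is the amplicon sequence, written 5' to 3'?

5'-TCCCCTAGTGAATATTCCGCGAGCTCACAGATCCCAGTTTGGCGAGCCGGTGA-3'

Scanning the template, TCCCCTAGT occurs at positions 55–63; this primer anneals to the bottom strand there with its 3' end pointing downstream.
Reverse complement of the reverse primer: AGCCGGTGA. This occurs on the top strand at positions 99–107.
The product is the template from position 55 through 107 (53 bp).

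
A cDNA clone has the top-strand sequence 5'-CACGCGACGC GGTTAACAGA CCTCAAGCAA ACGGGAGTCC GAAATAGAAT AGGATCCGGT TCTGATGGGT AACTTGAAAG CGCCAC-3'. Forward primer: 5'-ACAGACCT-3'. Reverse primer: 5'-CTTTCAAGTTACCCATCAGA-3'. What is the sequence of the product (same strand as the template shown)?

Scanning the template, ACAGACCT occurs at positions 16–23; this primer anneals to the bottom strand there with its 3' end pointing downstream.
Reverse complement of the reverse primer: TCTGATGGGTAACTTGAAAG. This occurs on the top strand at positions 61–80.
The product is the template from position 16 through 80 (65 bp).

5'-ACAGACCTCAAGCAAACGGGAGTCCGAAATAGAATAGGATCCGGTTCTGATGGGTAACTTGAAAG-3'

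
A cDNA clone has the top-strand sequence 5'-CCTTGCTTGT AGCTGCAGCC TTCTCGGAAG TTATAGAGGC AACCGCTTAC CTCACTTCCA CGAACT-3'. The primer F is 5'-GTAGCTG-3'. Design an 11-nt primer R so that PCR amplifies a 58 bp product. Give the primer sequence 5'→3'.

The forward primer binds at positions 9–15, so a 58 bp product ends at position 9 + 58 − 1 = 66.
The reverse primer anneals to the top strand over positions 56–66, i.e. to TTCCACGAACT.
Its sequence written 5'→3' is the reverse complement: AGTTCGTGGAA.

5'-AGTTCGTGGAA-3'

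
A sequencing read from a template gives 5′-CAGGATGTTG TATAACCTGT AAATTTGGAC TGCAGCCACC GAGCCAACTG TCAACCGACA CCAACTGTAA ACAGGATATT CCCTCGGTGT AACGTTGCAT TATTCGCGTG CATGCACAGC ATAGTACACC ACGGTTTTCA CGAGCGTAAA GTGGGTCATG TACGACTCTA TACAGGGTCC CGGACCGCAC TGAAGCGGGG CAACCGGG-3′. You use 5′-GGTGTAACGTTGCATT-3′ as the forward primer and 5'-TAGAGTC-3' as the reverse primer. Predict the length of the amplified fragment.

85 bp

The forward primer matches the template at positions 86–101.
Reverse complement of the reverse primer: GACTCTA. This occurs on the top strand at positions 164–170.
Product length = (reverse-primer end) − (forward-primer start) + 1 = 170 − 86 + 1 = 85 bp.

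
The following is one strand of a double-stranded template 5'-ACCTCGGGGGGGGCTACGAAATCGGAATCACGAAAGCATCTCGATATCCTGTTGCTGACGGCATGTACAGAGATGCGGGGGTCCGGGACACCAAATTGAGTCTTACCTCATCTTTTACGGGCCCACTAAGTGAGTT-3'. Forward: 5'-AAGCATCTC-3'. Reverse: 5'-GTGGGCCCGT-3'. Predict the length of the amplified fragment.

The forward primer matches the template at positions 34–42.
The reverse primer's reverse complement is ACGGGCCCAC, which matches the template at positions 117–126.
Amplicon spans positions 34–126: 93 bp.

93 bp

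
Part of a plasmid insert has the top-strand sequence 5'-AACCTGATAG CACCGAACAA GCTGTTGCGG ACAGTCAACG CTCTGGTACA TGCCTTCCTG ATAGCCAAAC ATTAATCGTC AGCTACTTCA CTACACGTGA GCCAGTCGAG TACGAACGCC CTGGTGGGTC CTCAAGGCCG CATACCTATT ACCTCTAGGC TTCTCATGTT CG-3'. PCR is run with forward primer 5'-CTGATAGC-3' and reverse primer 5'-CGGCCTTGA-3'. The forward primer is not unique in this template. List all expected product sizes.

The forward primer CTGATAGC matches the top strand at positions 4–11, 58–65.
The reverse primer's reverse complement is TCAAGGCCG, matching at positions 132–140.
Each forward site pairs with the reverse site to give a product ending at position 140: sizes 137, 83 bp.

137 bp, 83 bp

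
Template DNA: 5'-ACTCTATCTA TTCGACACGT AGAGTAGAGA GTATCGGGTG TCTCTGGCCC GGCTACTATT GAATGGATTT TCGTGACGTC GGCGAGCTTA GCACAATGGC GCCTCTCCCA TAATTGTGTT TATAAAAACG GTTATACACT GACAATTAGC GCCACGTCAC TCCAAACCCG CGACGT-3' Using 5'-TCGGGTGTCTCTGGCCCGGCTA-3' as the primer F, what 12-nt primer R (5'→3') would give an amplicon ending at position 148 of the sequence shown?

5'-TAATTGTCAGTG-3'

The forward primer binds at positions 34–55; the product's 3' end on the top strand is position 148.
The reverse primer anneals to the top strand over positions 137–148, i.e. to CACTGACAATTA.
Its sequence written 5'→3' is the reverse complement: TAATTGTCAGTG.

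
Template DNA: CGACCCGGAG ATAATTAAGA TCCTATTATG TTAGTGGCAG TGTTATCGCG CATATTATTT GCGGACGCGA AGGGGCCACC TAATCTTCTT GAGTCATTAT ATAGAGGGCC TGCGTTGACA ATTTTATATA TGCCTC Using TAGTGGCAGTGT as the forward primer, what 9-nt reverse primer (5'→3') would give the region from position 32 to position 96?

5'-TGACTCAAG-3'

The product's 3' end on the top strand is position 96.
The reverse primer anneals to the top strand over positions 88–96, i.e. to CTTGAGTCA.
Its sequence written 5'→3' is the reverse complement: TGACTCAAG.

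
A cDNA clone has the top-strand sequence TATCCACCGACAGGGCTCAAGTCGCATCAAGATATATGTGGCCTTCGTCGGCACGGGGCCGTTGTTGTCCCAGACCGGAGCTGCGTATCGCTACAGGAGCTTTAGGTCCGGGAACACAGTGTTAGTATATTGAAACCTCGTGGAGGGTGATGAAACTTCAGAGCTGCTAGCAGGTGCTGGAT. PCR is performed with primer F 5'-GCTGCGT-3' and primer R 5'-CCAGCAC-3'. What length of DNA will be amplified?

The forward primer matches the template at positions 80–86.
The reverse primer's reverse complement is GTGCTGG, which matches the template at positions 174–180.
Amplicon spans positions 80–180: 101 bp.

101 bp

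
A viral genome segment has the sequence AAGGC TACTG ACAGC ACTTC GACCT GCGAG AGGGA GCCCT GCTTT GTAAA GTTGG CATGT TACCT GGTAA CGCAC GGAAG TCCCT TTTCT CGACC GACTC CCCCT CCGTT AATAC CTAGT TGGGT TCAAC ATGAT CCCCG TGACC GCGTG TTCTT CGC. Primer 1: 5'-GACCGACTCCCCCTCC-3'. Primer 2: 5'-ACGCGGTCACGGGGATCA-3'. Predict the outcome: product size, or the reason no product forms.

Primer 1 (GACCGACTCCCCCTCC) matches the top strand at positions 92–107; it acts as a forward primer.
Primer 2's reverse complement is TGATCCCCGTGACCGCGT, matching the top strand at positions 132–149; it acts as a reverse primer.
The 3' ends face each other across positions 92–149, giving a 58 bp product.

Yes — a 58 bp product.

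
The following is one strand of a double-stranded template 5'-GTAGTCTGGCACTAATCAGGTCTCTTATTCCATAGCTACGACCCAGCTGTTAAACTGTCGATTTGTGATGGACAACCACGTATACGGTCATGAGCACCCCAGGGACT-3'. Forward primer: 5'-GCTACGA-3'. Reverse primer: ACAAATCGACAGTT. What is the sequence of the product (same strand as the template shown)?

5'-GCTACGACCCAGCTGTTAAACTGTCGATTTGT-3'

Scanning the template, GCTACGA occurs at positions 35–41; this primer anneals to the bottom strand there with its 3' end pointing downstream.
The reverse primer's reverse complement is AACTGTCGATTTGT, which matches the template at positions 53–66.
The product is the template from position 35 through 66 (32 bp).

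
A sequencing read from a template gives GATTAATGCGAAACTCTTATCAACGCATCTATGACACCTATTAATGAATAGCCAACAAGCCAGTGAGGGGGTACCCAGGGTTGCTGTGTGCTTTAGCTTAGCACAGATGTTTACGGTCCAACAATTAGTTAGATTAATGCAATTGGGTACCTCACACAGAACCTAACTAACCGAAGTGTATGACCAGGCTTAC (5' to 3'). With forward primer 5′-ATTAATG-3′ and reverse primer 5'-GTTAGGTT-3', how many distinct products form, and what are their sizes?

Three products: 166 bp, 128 bp, 35 bp

The forward primer ATTAATG matches the top strand at positions 2–8, 40–46, 133–139.
The reverse primer's reverse complement is AACCTAAC, matching at positions 160–167.
Each forward site pairs with the reverse site to give a product ending at position 167: sizes 166, 128, 35 bp.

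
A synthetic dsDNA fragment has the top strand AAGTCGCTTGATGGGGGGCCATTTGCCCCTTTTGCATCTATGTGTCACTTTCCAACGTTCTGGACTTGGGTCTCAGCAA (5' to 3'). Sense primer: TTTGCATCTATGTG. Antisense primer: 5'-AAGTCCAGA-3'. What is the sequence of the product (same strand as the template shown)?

Forward primer TTTGCATCTATGTG is found on the top strand at positions 31–44.
Taking the reverse complement of AAGTCCAGA gives TCTGGACTT, found at positions 59–67 on the template; the primer anneals here to the top strand with its 3' end pointing upstream.
The product is the template from position 31 through 67 (37 bp).

5'-TTTGCATCTATGTGTCACTTTCCAACGTTCTGGACTT-3'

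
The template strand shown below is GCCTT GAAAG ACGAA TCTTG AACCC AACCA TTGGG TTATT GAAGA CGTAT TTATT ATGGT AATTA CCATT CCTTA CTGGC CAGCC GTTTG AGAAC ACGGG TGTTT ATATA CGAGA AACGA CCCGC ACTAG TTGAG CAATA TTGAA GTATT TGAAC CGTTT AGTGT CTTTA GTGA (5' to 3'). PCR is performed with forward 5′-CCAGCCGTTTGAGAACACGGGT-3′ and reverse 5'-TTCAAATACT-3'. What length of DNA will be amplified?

The forward primer matches the template at positions 80–101.
Taking the reverse complement of TTCAAATACT gives AGTATTTGAA, found at positions 145–154 on the template; the primer anneals here to the top strand with its 3' end pointing upstream.
Product length = (reverse-primer end) − (forward-primer start) + 1 = 154 − 80 + 1 = 75 bp.

75 bp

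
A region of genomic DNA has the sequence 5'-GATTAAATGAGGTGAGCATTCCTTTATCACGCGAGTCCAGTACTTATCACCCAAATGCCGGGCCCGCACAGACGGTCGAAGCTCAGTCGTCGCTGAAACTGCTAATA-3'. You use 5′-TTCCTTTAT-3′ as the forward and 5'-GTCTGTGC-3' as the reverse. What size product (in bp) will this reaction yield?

55 bp

Scanning the template, TTCCTTTAT occurs at positions 19–27; this primer anneals to the bottom strand there with its 3' end pointing downstream.
The reverse primer's reverse complement is GCACAGAC, which matches the template at positions 66–73.
Product length = (reverse-primer end) − (forward-primer start) + 1 = 73 − 19 + 1 = 55 bp.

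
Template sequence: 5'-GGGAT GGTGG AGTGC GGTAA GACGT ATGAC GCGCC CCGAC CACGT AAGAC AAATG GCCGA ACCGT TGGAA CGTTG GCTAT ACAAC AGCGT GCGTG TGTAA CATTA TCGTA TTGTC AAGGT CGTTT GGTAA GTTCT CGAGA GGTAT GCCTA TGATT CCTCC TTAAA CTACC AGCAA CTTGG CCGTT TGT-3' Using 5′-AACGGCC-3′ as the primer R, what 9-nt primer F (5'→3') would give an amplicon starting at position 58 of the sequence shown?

The reverse primer's reverse complement GGCCGTT matches the template at positions 179–185; the product starts at position 58.
The forward primer is identical to the top strand over positions 58–66: CGAACCGTT.

5'-CGAACCGTT-3'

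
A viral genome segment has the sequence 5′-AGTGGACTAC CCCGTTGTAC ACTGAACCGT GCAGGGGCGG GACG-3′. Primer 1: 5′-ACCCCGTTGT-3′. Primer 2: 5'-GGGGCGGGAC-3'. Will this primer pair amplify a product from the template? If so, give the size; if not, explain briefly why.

No product — both primers anneal to the same strand and extend in the same direction.

Primer 1 (ACCCCGTTGT) matches the top strand at positions 9–18 (3' end points downstream).
Primer 2 (GGGGCGGGAC) also matches the top strand directly, at positions 34–43 — its reverse complement GTCCCGCCCC is not present.
Both primers anneal to the bottom strand with 3' ends pointing the same way, so neither can prime synthesis back toward the other.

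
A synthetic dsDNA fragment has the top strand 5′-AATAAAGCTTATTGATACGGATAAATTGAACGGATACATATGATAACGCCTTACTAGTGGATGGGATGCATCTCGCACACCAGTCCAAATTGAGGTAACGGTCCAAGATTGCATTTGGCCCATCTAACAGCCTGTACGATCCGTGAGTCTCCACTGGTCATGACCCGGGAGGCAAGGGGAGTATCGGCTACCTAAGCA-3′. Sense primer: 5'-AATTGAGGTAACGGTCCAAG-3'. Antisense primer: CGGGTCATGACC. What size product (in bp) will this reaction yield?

Scanning the template, AATTGAGGTAACGGTCCAAG occurs at positions 88–107; this primer anneals to the bottom strand there with its 3' end pointing downstream.
Taking the reverse complement of CGGGTCATGACC gives GGTCATGACCCG, found at positions 156–167 on the template; the primer anneals here to the top strand with its 3' end pointing upstream.
Product length = (reverse-primer end) − (forward-primer start) + 1 = 167 − 88 + 1 = 80 bp.

80 bp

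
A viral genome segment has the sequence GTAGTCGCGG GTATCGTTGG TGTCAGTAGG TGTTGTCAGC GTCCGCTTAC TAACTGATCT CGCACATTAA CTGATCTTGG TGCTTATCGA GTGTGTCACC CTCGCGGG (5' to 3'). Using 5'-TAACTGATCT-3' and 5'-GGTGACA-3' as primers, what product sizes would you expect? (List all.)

The forward primer TAACTGATCT matches the top strand at positions 51–60, 68–77.
The reverse primer's reverse complement is TGTCACC, matching at positions 94–100.
Each forward site pairs with the reverse site to give a product ending at position 100: sizes 50, 33 bp.

50 bp, 33 bp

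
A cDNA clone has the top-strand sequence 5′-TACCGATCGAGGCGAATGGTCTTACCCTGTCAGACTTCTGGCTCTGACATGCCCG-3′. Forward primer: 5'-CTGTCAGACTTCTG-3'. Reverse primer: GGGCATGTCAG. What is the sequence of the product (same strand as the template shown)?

Forward primer CTGTCAGACTTCTG is found on the top strand at positions 27–40.
Reverse complement of the reverse primer: CTGACATGCCC. This occurs on the top strand at positions 44–54.
The product is the template from position 27 through 54 (28 bp).

5'-CTGTCAGACTTCTGGCTCTGACATGCCC-3'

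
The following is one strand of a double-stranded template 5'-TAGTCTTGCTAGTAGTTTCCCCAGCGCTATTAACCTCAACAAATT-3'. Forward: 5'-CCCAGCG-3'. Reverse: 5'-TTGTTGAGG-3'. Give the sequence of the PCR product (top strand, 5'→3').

The forward primer matches the template at positions 20–26.
The reverse primer's reverse complement is CCTCAACAA, which matches the template at positions 34–42.
The product is the template from position 20 through 42 (23 bp).

5'-CCCAGCGCTATTAACCTCAACAA-3'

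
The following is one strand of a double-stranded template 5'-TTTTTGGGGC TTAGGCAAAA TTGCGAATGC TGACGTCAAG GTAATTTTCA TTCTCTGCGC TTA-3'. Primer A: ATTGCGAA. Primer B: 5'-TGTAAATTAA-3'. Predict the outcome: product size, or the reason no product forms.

Primer B (TGTAAATTAA) does not match the top strand, and its reverse complement TTAATTTACA does not match either.
With no annealing site for primer B, no amplification occurs.

No product — primer B has no binding site in the template.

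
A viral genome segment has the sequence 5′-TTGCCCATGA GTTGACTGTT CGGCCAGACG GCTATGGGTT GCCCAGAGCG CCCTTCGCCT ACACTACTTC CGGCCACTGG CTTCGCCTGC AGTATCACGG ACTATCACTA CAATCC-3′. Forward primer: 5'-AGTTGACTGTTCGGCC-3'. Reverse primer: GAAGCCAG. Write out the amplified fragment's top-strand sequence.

5'-AGTTGACTGTTCGGCCAGACGGCTATGGGTTGCCCAGAGCGCCCTTCGCCTACACTACTTCCGGCCACTGGCTTC-3'

The forward primer matches the template at positions 10–25.
Reverse complement of the reverse primer: CTGGCTTC. This occurs on the top strand at positions 77–84.
The product is the template from position 10 through 84 (75 bp).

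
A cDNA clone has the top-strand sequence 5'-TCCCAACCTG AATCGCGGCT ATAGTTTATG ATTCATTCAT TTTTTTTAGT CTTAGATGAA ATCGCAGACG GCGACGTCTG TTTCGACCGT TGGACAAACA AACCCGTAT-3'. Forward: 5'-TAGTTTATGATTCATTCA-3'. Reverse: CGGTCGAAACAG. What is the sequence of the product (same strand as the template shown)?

Forward primer TAGTTTATGATTCATTCA is found on the top strand at positions 22–39.
Taking the reverse complement of CGGTCGAAACAG gives CTGTTTCGACCG, found at positions 78–89 on the template; the primer anneals here to the top strand with its 3' end pointing upstream.
The product is the template from position 22 through 89 (68 bp).

5'-TAGTTTATGATTCATTCATTTTTTTTAGTCTTAGATGAAATCGCAGACGGCGACGTCTGTTTCGACCG-3'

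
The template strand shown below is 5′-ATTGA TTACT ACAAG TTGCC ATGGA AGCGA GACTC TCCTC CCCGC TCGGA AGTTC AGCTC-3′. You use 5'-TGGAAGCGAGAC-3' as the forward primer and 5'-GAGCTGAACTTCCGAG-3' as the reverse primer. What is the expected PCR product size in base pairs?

Scanning the template, TGGAAGCGAGAC occurs at positions 22–33; this primer anneals to the bottom strand there with its 3' end pointing downstream.
The reverse primer's reverse complement is CTCGGAAGTTCAGCTC, which matches the template at positions 45–60.
Product length = (reverse-primer end) − (forward-primer start) + 1 = 60 − 22 + 1 = 39 bp.

39 bp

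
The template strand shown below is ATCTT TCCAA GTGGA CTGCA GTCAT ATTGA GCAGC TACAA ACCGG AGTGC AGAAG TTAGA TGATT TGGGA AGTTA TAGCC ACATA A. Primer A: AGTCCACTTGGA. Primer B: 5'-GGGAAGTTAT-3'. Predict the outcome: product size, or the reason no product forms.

No product — the primers' 3' ends point away from each other.

Primer A (AGTCCACTTGGA) has reverse complement TCCAAGTGGACT, which matches the top strand at positions 6–17; primer A anneals to the top strand there with its 3' end pointing upstream toward position 6.
Primer B (GGGAAGTTAT) matches the top strand directly at positions 67–76; it anneals to the bottom strand with its 3' end pointing downstream toward position 76.
The 3' ends diverge (primer A extends toward position 1, primer B toward position 86), so the primers never converge on a shared product.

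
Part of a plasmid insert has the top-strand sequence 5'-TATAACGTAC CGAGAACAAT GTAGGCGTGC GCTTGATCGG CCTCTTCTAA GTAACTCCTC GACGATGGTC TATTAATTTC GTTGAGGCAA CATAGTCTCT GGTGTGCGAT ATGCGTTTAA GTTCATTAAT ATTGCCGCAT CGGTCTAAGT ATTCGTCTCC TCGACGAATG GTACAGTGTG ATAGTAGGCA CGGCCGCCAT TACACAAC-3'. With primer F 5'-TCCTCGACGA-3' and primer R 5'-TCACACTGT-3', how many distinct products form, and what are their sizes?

The forward primer TCCTCGACGA matches the top strand at positions 56–65, 158–167.
The reverse primer's reverse complement is ACAGTGTGA, matching at positions 173–181.
Each forward site pairs with the reverse site to give a product ending at position 181: sizes 126, 24 bp.

Two products: 126 bp, 24 bp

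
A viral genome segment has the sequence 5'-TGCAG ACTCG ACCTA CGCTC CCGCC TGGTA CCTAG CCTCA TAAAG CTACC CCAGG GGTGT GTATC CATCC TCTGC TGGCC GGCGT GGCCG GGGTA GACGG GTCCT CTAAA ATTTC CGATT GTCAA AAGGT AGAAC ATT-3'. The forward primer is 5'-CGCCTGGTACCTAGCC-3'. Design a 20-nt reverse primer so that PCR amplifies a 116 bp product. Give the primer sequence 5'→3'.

The forward primer binds at positions 22–37, so a 116 bp product ends at position 22 + 116 − 1 = 137.
The reverse primer anneals to the top strand over positions 118–137, i.e. to ATTGTCAAAAGGTAGAACAT.
Its sequence written 5'→3' is the reverse complement: ATGTTCTACCTTTTGACAAT.

5'-ATGTTCTACCTTTTGACAAT-3'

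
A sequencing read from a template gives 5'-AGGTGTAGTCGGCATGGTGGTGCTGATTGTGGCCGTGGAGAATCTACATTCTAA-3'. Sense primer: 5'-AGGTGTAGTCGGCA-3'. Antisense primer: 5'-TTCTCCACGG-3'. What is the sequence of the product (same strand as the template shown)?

5'-AGGTGTAGTCGGCATGGTGGTGCTGATTGTGGCCGTGGAGAA-3'

The forward primer matches the template at positions 1–14.
The reverse primer's reverse complement is CCGTGGAGAA, which matches the template at positions 33–42.
The product is the template from position 1 through 42 (42 bp).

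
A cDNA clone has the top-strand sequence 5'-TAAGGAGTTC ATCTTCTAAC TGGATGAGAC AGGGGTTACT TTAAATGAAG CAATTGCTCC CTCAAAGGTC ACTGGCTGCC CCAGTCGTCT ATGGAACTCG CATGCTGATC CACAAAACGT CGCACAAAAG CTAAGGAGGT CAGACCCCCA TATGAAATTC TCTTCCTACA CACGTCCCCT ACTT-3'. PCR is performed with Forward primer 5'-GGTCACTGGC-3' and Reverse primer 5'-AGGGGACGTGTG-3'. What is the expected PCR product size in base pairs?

The forward primer matches the template at positions 67–76.
The reverse primer's reverse complement is CACACGTCCCCT, which matches the template at positions 169–180.
Amplicon spans positions 67–180: 114 bp.

114 bp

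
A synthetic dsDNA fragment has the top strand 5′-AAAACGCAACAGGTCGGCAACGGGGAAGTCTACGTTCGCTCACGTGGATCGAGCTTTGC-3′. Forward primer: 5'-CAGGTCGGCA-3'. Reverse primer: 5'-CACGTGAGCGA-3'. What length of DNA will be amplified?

37 bp

Scanning the template, CAGGTCGGCA occurs at positions 10–19; this primer anneals to the bottom strand there with its 3' end pointing downstream.
Taking the reverse complement of CACGTGAGCGA gives TCGCTCACGTG, found at positions 36–46 on the template; the primer anneals here to the top strand with its 3' end pointing upstream.
The product runs from position 10 to position 46, so its length is 46 − 10 + 1 = 37 bp.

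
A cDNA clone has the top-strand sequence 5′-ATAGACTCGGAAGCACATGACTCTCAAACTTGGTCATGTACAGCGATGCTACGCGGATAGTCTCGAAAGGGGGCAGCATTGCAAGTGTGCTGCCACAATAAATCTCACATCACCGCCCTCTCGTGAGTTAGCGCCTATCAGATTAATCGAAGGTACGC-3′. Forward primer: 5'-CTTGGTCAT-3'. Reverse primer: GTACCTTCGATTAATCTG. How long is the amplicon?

Forward primer CTTGGTCAT is found on the top strand at positions 29–37.
Reverse complement of the reverse primer: CAGATTAATCGAAGGTAC. This occurs on the top strand at positions 139–156.
The product runs from position 29 to position 156, so its length is 156 − 29 + 1 = 128 bp.

128 bp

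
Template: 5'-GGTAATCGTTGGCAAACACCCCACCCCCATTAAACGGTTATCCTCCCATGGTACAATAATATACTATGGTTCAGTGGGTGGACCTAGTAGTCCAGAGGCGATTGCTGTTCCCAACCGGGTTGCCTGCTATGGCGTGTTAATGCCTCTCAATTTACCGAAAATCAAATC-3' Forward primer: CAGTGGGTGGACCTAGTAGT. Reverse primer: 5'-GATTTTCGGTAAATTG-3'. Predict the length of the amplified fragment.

92 bp

The forward primer matches the template at positions 72–91.
Reverse complement of the reverse primer: CAATTTACCGAAAATC. This occurs on the top strand at positions 148–163.
The product runs from position 72 to position 163, so its length is 163 − 72 + 1 = 92 bp.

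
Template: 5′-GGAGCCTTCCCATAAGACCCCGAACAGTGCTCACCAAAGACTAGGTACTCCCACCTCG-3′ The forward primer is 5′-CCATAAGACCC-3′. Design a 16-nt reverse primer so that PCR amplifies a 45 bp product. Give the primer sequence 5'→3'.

The forward primer binds at positions 10–20, so a 45 bp product ends at position 10 + 45 − 1 = 54.
The reverse primer anneals to the top strand over positions 39–54, i.e. to GACTAGGTACTCCCAC.
Its sequence written 5'→3' is the reverse complement: GTGGGAGTACCTAGTC.

5'-GTGGGAGTACCTAGTC-3'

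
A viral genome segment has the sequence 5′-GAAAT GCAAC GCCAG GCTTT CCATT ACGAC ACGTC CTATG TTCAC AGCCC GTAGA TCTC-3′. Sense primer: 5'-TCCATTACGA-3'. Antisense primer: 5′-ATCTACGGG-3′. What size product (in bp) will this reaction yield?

37 bp

Forward primer TCCATTACGA is found on the top strand at positions 20–29.
Taking the reverse complement of ATCTACGGG gives CCCGTAGAT, found at positions 48–56 on the template; the primer anneals here to the top strand with its 3' end pointing upstream.
Product length = (reverse-primer end) − (forward-primer start) + 1 = 56 − 20 + 1 = 37 bp.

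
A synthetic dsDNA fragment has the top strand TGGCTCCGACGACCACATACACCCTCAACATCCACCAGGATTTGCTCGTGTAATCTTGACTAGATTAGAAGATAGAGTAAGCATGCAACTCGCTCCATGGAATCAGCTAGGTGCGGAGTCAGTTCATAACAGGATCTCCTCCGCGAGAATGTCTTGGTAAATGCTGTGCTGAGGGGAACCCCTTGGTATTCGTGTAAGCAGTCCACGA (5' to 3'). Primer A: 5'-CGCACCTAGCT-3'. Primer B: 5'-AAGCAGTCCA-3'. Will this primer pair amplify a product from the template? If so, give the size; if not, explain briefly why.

No product — the primers' 3' ends point away from each other.

Primer A (CGCACCTAGCT) has reverse complement AGCTAGGTGCG, which matches the top strand at positions 105–115; primer A anneals to the top strand there with its 3' end pointing upstream toward position 105.
Primer B (AAGCAGTCCA) matches the top strand directly at positions 196–205; it anneals to the bottom strand with its 3' end pointing downstream toward position 205.
The 3' ends diverge (primer A extends toward position 1, primer B toward position 208), so the primers never converge on a shared product.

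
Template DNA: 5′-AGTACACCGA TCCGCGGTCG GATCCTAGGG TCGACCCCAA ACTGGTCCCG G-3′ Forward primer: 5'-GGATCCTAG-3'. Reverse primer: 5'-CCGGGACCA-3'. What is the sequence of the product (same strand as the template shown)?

Forward primer GGATCCTAG is found on the top strand at positions 20–28.
Reverse complement of the reverse primer: TGGTCCCGG. This occurs on the top strand at positions 43–51.
The product is the template from position 20 through 51 (32 bp).

5'-GGATCCTAGGGTCGACCCCAAACTGGTCCCGG-3'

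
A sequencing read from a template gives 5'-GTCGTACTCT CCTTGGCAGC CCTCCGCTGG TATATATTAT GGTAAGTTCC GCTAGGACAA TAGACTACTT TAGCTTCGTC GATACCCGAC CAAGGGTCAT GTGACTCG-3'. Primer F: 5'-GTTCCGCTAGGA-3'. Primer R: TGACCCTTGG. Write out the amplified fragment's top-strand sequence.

5'-GTTCCGCTAGGACAATAGACTACTTTAGCTTCGTCGATACCCGACCAAGGGTCA-3'

Forward primer GTTCCGCTAGGA is found on the top strand at positions 46–57.
Taking the reverse complement of TGACCCTTGG gives CCAAGGGTCA, found at positions 90–99 on the template; the primer anneals here to the top strand with its 3' end pointing upstream.
The product is the template from position 46 through 99 (54 bp).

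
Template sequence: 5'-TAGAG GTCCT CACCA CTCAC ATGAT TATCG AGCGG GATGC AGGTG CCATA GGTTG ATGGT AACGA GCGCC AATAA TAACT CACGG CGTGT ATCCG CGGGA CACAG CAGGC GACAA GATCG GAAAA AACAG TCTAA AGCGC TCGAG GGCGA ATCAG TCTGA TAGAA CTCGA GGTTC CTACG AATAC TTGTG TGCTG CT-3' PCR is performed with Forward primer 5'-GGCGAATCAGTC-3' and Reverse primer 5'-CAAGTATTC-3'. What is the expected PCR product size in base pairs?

Forward primer GGCGAATCAGTC is found on the top strand at positions 146–157.
The reverse primer's reverse complement is GAATACTTG, which matches the template at positions 180–188.
Product length = (reverse-primer end) − (forward-primer start) + 1 = 188 − 146 + 1 = 43 bp.

43 bp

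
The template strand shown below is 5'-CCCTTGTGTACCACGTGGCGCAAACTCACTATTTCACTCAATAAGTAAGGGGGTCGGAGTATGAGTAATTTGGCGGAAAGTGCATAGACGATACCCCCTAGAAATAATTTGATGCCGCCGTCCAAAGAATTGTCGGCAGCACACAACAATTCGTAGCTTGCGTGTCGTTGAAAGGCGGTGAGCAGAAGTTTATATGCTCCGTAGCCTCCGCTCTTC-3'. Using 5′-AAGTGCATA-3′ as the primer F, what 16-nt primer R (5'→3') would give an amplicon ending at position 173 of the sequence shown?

5'-TTTCAACGACACGCAA-3'

The forward primer binds at positions 78–86; the product's 3' end on the top strand is position 173.
The reverse primer anneals to the top strand over positions 158–173, i.e. to TTGCGTGTCGTTGAAA.
Its sequence written 5'→3' is the reverse complement: TTTCAACGACACGCAA.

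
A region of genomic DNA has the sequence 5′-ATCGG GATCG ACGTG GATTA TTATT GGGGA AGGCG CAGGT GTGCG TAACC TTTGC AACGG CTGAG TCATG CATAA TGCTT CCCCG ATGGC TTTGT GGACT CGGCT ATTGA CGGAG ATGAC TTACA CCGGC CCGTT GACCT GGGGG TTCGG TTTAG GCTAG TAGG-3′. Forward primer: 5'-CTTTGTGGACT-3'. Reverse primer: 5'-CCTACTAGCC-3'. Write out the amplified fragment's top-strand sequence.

5'-CTTTGTGGACTCGGCTATTGACGGAGATGACTTACACCGGCCCGTTGACCTGGGGGTTCGGTTTAGGCTAGTAGG-3'

Scanning the template, CTTTGTGGACT occurs at positions 90–100; this primer anneals to the bottom strand there with its 3' end pointing downstream.
Reverse complement of the reverse primer: GGCTAGTAGG. This occurs on the top strand at positions 155–164.
The product is the template from position 90 through 164 (75 bp).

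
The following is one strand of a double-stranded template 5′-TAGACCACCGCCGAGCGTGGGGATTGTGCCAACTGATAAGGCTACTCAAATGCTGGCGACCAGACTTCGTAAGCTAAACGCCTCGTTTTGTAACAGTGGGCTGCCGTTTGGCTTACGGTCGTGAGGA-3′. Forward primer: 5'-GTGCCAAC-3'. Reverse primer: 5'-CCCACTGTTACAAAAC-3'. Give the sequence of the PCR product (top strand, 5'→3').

Scanning the template, GTGCCAAC occurs at positions 26–33; this primer anneals to the bottom strand there with its 3' end pointing downstream.
The reverse primer's reverse complement is GTTTTGTAACAGTGGG, which matches the template at positions 85–100.
The product is the template from position 26 through 100 (75 bp).

5'-GTGCCAACTGATAAGGCTACTCAAATGCTGGCGACCAGACTTCGTAAGCTAAACGCCTCGTTTTGTAACAGTGGG-3'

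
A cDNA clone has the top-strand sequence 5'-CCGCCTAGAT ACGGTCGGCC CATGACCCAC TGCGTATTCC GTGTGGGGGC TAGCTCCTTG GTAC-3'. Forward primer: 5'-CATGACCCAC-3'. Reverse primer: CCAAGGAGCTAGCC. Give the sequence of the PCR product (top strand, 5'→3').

5'-CATGACCCACTGCGTATTCCGTGTGGGGGCTAGCTCCTTGG-3'

Forward primer CATGACCCAC is found on the top strand at positions 21–30.
Reverse complement of the reverse primer: GGCTAGCTCCTTGG. This occurs on the top strand at positions 48–61.
The product is the template from position 21 through 61 (41 bp).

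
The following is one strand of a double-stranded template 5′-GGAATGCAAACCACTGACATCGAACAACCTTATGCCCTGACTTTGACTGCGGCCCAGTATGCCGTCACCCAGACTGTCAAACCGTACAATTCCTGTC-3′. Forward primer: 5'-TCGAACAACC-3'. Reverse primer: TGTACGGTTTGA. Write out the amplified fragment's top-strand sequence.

Forward primer TCGAACAACC is found on the top strand at positions 20–29.
Reverse complement of the reverse primer: TCAAACCGTACA. This occurs on the top strand at positions 77–88.
The product is the template from position 20 through 88 (69 bp).

5'-TCGAACAACCTTATGCCCTGACTTTGACTGCGGCCCAGTATGCCGTCACCCAGACTGTCAAACCGTACA-3'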